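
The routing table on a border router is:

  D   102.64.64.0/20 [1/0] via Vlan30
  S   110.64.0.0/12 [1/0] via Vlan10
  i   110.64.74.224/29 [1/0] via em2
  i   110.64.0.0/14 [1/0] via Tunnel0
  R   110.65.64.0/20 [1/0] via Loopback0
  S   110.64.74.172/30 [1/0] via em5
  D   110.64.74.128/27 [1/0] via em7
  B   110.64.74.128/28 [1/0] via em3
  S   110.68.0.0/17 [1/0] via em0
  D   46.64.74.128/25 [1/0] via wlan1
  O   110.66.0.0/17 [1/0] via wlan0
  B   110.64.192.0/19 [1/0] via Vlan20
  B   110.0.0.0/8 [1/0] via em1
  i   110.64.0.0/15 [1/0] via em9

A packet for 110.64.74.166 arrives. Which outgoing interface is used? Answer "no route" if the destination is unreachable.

Routes whose prefix contains 110.64.74.166:
  110.0.0.0/8 (110.0.0.0 - 110.255.255.255) -> em1
  110.64.0.0/12 (110.64.0.0 - 110.79.255.255) -> Vlan10
  110.64.0.0/14 (110.64.0.0 - 110.67.255.255) -> Tunnel0
  110.64.0.0/15 (110.64.0.0 - 110.65.255.255) -> em9
More-specific entries that do NOT match:
  110.64.74.172/30 (110.64.74.172 - 110.64.74.175) does not contain 110.64.74.166
  110.64.74.224/29 (110.64.74.224 - 110.64.74.231) does not contain 110.64.74.166
  110.64.74.128/28 (110.64.74.128 - 110.64.74.143) does not contain 110.64.74.166
  110.64.74.128/27 (110.64.74.128 - 110.64.74.159) does not contain 110.64.74.166
  46.64.74.128/25 (46.64.74.128 - 46.64.74.255) does not contain 110.64.74.166
  102.64.64.0/20 (102.64.64.0 - 102.64.79.255) does not contain 110.64.74.166
  110.65.64.0/20 (110.65.64.0 - 110.65.79.255) does not contain 110.64.74.166
  110.64.192.0/19 (110.64.192.0 - 110.64.223.255) does not contain 110.64.74.166
  110.68.0.0/17 (110.68.0.0 - 110.68.127.255) does not contain 110.64.74.166
  110.66.0.0/17 (110.66.0.0 - 110.66.127.255) does not contain 110.64.74.166
Longest matching prefix is /15 -> interface em9.

em9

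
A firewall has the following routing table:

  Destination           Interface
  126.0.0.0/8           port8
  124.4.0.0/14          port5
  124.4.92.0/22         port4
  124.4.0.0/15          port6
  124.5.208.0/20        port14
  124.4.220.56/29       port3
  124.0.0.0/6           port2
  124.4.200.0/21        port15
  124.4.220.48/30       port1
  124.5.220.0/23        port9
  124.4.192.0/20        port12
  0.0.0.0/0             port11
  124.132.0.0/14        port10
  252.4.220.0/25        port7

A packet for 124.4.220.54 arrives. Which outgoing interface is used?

port6

Routes whose prefix contains 124.4.220.54:
  0.0.0.0/0 (default, matches everything) -> port11
  124.0.0.0/6 (124.0.0.0 - 127.255.255.255) -> port2
  124.4.0.0/14 (124.4.0.0 - 124.7.255.255) -> port5
  124.4.0.0/15 (124.4.0.0 - 124.5.255.255) -> port6
More-specific entries that do NOT match:
  124.4.220.48/30 (124.4.220.48 - 124.4.220.51) does not contain 124.4.220.54
  124.4.220.56/29 (124.4.220.56 - 124.4.220.63) does not contain 124.4.220.54
  252.4.220.0/25 (252.4.220.0 - 252.4.220.127) does not contain 124.4.220.54
  124.5.220.0/23 (124.5.220.0 - 124.5.221.255) does not contain 124.4.220.54
  124.4.92.0/22 (124.4.92.0 - 124.4.95.255) does not contain 124.4.220.54
  124.4.200.0/21 (124.4.200.0 - 124.4.207.255) does not contain 124.4.220.54
  124.5.208.0/20 (124.5.208.0 - 124.5.223.255) does not contain 124.4.220.54
  124.4.192.0/20 (124.4.192.0 - 124.4.207.255) does not contain 124.4.220.54
Longest matching prefix is /15 -> interface port6.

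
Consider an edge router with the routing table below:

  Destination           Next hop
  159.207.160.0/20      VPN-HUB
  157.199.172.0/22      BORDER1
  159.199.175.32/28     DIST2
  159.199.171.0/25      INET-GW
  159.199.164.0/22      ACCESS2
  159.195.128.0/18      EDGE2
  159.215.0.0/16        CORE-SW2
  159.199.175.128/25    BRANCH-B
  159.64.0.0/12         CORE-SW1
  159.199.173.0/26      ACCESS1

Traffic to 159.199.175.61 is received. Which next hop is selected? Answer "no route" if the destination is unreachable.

no route

No entry's prefix contains 159.199.175.61; there is no default route.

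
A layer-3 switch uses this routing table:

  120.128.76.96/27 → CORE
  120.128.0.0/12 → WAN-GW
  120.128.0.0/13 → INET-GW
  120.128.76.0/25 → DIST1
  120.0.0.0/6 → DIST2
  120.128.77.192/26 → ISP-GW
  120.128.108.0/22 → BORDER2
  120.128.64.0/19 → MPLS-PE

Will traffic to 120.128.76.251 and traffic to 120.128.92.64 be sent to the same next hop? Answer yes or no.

120.128.76.251: longest match 120.128.64.0/19 -> MPLS-PE
120.128.92.64: longest match 120.128.64.0/19 -> MPLS-PE

yes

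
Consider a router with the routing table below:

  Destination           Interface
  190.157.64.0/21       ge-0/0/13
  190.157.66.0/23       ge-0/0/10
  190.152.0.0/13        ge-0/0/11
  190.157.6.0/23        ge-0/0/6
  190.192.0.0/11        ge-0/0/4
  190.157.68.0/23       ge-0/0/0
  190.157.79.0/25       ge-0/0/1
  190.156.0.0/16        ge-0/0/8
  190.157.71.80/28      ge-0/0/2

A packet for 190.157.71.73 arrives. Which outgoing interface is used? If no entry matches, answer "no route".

Routes whose prefix contains 190.157.71.73:
  190.152.0.0/13 (190.152.0.0 - 190.159.255.255) -> ge-0/0/11
  190.157.64.0/21 (190.157.64.0 - 190.157.71.255) -> ge-0/0/13
More-specific entries that do NOT match:
  190.157.71.80/28 (190.157.71.80 - 190.157.71.95) does not contain 190.157.71.73
  190.157.79.0/25 (190.157.79.0 - 190.157.79.127) does not contain 190.157.71.73
  190.157.66.0/23 (190.157.66.0 - 190.157.67.255) does not contain 190.157.71.73
  190.157.6.0/23 (190.157.6.0 - 190.157.7.255) does not contain 190.157.71.73
  190.157.68.0/23 (190.157.68.0 - 190.157.69.255) does not contain 190.157.71.73
Longest matching prefix is /21 -> interface ge-0/0/13.

ge-0/0/13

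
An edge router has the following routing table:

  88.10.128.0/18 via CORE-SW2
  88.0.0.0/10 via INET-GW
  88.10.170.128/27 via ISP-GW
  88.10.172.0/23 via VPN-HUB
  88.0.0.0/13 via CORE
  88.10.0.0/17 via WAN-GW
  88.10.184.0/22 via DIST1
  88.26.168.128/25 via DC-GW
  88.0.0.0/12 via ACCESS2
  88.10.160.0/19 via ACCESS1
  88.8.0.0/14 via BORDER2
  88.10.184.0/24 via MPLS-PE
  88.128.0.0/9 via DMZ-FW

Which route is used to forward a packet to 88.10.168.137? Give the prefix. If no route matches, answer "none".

Entries matching 88.10.168.137:
  88.0.0.0/10 (88.0.0.0 - 88.63.255.255)
  88.0.0.0/12 (88.0.0.0 - 88.15.255.255)
  88.8.0.0/14 (88.8.0.0 - 88.11.255.255)
  88.10.128.0/18 (88.10.128.0 - 88.10.191.255)
  88.10.160.0/19 (88.10.160.0 - 88.10.191.255)
Most specific is 88.10.160.0/19.

88.10.160.0/19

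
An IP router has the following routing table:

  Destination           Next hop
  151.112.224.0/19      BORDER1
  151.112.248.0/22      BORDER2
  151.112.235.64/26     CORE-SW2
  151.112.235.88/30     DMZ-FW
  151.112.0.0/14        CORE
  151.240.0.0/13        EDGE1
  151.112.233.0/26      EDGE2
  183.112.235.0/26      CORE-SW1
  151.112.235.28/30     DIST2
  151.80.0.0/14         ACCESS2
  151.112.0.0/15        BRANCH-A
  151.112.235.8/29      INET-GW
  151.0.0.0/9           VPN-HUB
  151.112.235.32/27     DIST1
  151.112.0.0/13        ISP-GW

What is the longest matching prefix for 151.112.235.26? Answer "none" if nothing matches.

Entries matching 151.112.235.26:
  151.0.0.0/9 (151.0.0.0 - 151.127.255.255)
  151.112.0.0/13 (151.112.0.0 - 151.119.255.255)
  151.112.0.0/14 (151.112.0.0 - 151.115.255.255)
  151.112.0.0/15 (151.112.0.0 - 151.113.255.255)
  151.112.224.0/19 (151.112.224.0 - 151.112.255.255)
Most specific is 151.112.224.0/19.

151.112.224.0/19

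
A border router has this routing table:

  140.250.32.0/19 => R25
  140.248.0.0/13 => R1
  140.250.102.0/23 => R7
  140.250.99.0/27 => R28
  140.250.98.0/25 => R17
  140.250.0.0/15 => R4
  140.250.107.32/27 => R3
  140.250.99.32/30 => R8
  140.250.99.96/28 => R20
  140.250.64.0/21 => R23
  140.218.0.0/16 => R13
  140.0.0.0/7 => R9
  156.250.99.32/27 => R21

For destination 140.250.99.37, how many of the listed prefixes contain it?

3

Prefixes containing 140.250.99.37:
  140.0.0.0/7 (140.0.0.0 - 141.255.255.255)
  140.248.0.0/13 (140.248.0.0 - 140.255.255.255)
  140.250.0.0/15 (140.250.0.0 - 140.251.255.255)
Total matching entries: 3.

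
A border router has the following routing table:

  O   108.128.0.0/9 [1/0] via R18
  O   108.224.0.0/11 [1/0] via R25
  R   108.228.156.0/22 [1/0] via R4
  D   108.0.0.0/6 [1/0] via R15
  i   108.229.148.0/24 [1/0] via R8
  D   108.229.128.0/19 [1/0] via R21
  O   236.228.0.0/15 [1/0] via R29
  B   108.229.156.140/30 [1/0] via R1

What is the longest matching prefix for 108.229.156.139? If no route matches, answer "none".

108.229.128.0/19

Entries matching 108.229.156.139:
  108.0.0.0/6 (108.0.0.0 - 111.255.255.255)
  108.128.0.0/9 (108.128.0.0 - 108.255.255.255)
  108.224.0.0/11 (108.224.0.0 - 108.255.255.255)
  108.229.128.0/19 (108.229.128.0 - 108.229.159.255)
Most specific is 108.229.128.0/19.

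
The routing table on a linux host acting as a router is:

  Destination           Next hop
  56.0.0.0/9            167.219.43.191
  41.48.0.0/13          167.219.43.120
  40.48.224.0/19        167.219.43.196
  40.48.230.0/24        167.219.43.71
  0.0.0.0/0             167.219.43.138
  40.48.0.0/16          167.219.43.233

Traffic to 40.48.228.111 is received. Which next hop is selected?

167.219.43.196

Routes whose prefix contains 40.48.228.111:
  0.0.0.0/0 (default, matches everything) -> 167.219.43.138
  40.48.0.0/16 (40.48.0.0 - 40.48.255.255) -> 167.219.43.233
  40.48.224.0/19 (40.48.224.0 - 40.48.255.255) -> 167.219.43.196
More-specific entries that do NOT match:
  40.48.230.0/24 (40.48.230.0 - 40.48.230.255) does not contain 40.48.228.111
Longest matching prefix is /19 -> next hop 167.219.43.196.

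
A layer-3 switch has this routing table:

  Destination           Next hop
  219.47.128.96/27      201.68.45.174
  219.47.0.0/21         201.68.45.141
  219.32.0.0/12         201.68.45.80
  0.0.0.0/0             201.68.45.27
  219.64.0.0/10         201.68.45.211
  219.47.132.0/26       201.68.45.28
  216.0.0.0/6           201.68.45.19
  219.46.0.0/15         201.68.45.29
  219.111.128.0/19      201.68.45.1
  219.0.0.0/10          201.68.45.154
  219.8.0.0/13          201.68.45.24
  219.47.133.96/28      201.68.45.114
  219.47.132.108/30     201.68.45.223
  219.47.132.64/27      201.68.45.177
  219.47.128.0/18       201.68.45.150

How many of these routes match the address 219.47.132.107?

6

Prefixes containing 219.47.132.107:
  0.0.0.0/0 (default, matches everything)
  216.0.0.0/6 (216.0.0.0 - 219.255.255.255)
  219.0.0.0/10 (219.0.0.0 - 219.63.255.255)
  219.32.0.0/12 (219.32.0.0 - 219.47.255.255)
  219.46.0.0/15 (219.46.0.0 - 219.47.255.255)
  219.47.128.0/18 (219.47.128.0 - 219.47.191.255)
Total matching entries: 6.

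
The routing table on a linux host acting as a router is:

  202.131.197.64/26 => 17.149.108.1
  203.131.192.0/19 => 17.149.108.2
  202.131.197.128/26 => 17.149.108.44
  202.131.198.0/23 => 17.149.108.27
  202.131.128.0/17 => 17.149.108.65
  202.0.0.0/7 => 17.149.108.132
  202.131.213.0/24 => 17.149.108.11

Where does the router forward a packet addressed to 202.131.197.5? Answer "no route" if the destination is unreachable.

Routes whose prefix contains 202.131.197.5:
  202.0.0.0/7 (202.0.0.0 - 203.255.255.255) -> 17.149.108.132
  202.131.128.0/17 (202.131.128.0 - 202.131.255.255) -> 17.149.108.65
More-specific entries that do NOT match:
  202.131.197.64/26 (202.131.197.64 - 202.131.197.127) does not contain 202.131.197.5
  202.131.197.128/26 (202.131.197.128 - 202.131.197.191) does not contain 202.131.197.5
  202.131.213.0/24 (202.131.213.0 - 202.131.213.255) does not contain 202.131.197.5
  202.131.198.0/23 (202.131.198.0 - 202.131.199.255) does not contain 202.131.197.5
  203.131.192.0/19 (203.131.192.0 - 203.131.223.255) does not contain 202.131.197.5
Longest matching prefix is /17 -> next hop 17.149.108.65.

17.149.108.65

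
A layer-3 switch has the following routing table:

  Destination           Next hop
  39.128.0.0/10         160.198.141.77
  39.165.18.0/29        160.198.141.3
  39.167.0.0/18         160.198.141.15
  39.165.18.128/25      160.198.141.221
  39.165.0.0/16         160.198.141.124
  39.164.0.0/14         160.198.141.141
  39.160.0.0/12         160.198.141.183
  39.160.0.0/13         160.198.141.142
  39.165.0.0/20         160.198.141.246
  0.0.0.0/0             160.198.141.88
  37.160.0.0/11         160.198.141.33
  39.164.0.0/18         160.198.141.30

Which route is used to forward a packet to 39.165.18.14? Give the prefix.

Entries matching 39.165.18.14:
  0.0.0.0/0 (default, matches everything)
  39.128.0.0/10 (39.128.0.0 - 39.191.255.255)
  39.160.0.0/12 (39.160.0.0 - 39.175.255.255)
  39.160.0.0/13 (39.160.0.0 - 39.167.255.255)
  39.164.0.0/14 (39.164.0.0 - 39.167.255.255)
  39.165.0.0/16 (39.165.0.0 - 39.165.255.255)
Most specific is 39.165.0.0/16.

39.165.0.0/16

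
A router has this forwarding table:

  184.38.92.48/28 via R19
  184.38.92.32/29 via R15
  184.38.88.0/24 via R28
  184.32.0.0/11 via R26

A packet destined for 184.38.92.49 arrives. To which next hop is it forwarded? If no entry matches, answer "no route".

R19

Routes whose prefix contains 184.38.92.49:
  184.32.0.0/11 (184.32.0.0 - 184.63.255.255) -> R26
  184.38.92.48/28 (184.38.92.48 - 184.38.92.63) -> R19
More-specific entries that do NOT match:
  184.38.92.32/29 (184.38.92.32 - 184.38.92.39) does not contain 184.38.92.49
Longest matching prefix is /28 -> next hop R19.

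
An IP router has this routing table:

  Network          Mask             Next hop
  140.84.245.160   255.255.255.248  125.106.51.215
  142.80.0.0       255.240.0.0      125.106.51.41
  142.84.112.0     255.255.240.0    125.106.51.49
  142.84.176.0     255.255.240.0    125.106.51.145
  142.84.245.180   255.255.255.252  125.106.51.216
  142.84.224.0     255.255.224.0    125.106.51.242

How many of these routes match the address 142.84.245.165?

Prefixes containing 142.84.245.165:
  142.80.0.0/12 (142.80.0.0 - 142.95.255.255)
  142.84.224.0/19 (142.84.224.0 - 142.84.255.255)
Total matching entries: 2.

2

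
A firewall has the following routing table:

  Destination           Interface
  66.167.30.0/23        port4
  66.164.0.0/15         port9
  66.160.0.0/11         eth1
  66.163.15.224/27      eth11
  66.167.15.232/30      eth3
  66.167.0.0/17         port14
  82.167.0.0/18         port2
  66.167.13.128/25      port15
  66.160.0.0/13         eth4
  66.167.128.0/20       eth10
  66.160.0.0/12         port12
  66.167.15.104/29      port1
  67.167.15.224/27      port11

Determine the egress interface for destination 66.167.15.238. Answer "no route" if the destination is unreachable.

Routes whose prefix contains 66.167.15.238:
  66.160.0.0/11 (66.160.0.0 - 66.191.255.255) -> eth1
  66.160.0.0/12 (66.160.0.0 - 66.175.255.255) -> port12
  66.160.0.0/13 (66.160.0.0 - 66.167.255.255) -> eth4
  66.167.0.0/17 (66.167.0.0 - 66.167.127.255) -> port14
More-specific entries that do NOT match:
  66.167.15.232/30 (66.167.15.232 - 66.167.15.235) does not contain 66.167.15.238
  66.167.15.104/29 (66.167.15.104 - 66.167.15.111) does not contain 66.167.15.238
  66.163.15.224/27 (66.163.15.224 - 66.163.15.255) does not contain 66.167.15.238
  67.167.15.224/27 (67.167.15.224 - 67.167.15.255) does not contain 66.167.15.238
  66.167.13.128/25 (66.167.13.128 - 66.167.13.255) does not contain 66.167.15.238
  66.167.30.0/23 (66.167.30.0 - 66.167.31.255) does not contain 66.167.15.238
  66.167.128.0/20 (66.167.128.0 - 66.167.143.255) does not contain 66.167.15.238
  82.167.0.0/18 (82.167.0.0 - 82.167.63.255) does not contain 66.167.15.238
Longest matching prefix is /17 -> interface port14.

port14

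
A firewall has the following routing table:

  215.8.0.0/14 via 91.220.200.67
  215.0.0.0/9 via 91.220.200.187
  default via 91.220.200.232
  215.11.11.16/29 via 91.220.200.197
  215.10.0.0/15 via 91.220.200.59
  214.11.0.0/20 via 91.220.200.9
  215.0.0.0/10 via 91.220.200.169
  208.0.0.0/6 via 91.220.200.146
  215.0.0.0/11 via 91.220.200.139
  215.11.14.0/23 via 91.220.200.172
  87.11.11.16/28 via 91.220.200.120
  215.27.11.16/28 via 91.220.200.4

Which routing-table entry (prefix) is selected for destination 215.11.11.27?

215.10.0.0/15

Entries matching 215.11.11.27:
  0.0.0.0/0 (default, matches everything)
  215.0.0.0/9 (215.0.0.0 - 215.127.255.255)
  215.0.0.0/10 (215.0.0.0 - 215.63.255.255)
  215.0.0.0/11 (215.0.0.0 - 215.31.255.255)
  215.8.0.0/14 (215.8.0.0 - 215.11.255.255)
  215.10.0.0/15 (215.10.0.0 - 215.11.255.255)
Most specific is 215.10.0.0/15.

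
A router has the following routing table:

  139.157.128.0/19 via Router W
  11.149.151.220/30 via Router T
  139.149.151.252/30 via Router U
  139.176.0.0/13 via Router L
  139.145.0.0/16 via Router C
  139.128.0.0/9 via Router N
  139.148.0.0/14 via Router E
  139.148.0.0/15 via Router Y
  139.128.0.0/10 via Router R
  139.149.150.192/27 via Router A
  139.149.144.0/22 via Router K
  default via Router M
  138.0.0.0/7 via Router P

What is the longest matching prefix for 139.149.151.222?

139.148.0.0/15

Entries matching 139.149.151.222:
  0.0.0.0/0 (default, matches everything)
  138.0.0.0/7 (138.0.0.0 - 139.255.255.255)
  139.128.0.0/9 (139.128.0.0 - 139.255.255.255)
  139.128.0.0/10 (139.128.0.0 - 139.191.255.255)
  139.148.0.0/14 (139.148.0.0 - 139.151.255.255)
  139.148.0.0/15 (139.148.0.0 - 139.149.255.255)
Most specific is 139.148.0.0/15.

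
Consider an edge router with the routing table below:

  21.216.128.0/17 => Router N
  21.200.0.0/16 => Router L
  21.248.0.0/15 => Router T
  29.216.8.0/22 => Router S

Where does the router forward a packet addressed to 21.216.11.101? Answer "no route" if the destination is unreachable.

no route

No entry's prefix contains 21.216.11.101; there is no default route.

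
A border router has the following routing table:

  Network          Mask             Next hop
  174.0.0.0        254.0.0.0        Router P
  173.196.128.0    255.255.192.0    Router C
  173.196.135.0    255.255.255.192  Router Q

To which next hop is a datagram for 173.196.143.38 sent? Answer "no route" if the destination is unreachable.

Routes whose prefix contains 173.196.143.38:
  173.196.128.0/18 (173.196.128.0 - 173.196.191.255) -> Router C
More-specific entries that do NOT match:
  173.196.135.0/26 (173.196.135.0 - 173.196.135.63) does not contain 173.196.143.38
Longest matching prefix is /18 -> next hop Router C.

Router C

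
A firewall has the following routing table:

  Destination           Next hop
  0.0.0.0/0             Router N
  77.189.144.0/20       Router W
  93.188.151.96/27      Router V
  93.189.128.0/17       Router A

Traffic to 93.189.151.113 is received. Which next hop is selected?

Router A

Routes whose prefix contains 93.189.151.113:
  0.0.0.0/0 (default, matches everything) -> Router N
  93.189.128.0/17 (93.189.128.0 - 93.189.255.255) -> Router A
More-specific entries that do NOT match:
  93.188.151.96/27 (93.188.151.96 - 93.188.151.127) does not contain 93.189.151.113
  77.189.144.0/20 (77.189.144.0 - 77.189.159.255) does not contain 93.189.151.113
Longest matching prefix is /17 -> next hop Router A.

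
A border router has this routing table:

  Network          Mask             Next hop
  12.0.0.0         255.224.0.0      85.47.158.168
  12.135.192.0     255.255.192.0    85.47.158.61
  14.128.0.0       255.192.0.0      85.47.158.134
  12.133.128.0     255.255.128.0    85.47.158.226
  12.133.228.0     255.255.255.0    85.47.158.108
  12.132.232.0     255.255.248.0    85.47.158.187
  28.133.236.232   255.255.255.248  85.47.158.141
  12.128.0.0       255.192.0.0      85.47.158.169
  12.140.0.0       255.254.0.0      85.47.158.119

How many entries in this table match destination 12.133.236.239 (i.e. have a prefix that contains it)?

Prefixes containing 12.133.236.239:
  12.128.0.0/10 (12.128.0.0 - 12.191.255.255)
  12.133.128.0/17 (12.133.128.0 - 12.133.255.255)
Total matching entries: 2.

2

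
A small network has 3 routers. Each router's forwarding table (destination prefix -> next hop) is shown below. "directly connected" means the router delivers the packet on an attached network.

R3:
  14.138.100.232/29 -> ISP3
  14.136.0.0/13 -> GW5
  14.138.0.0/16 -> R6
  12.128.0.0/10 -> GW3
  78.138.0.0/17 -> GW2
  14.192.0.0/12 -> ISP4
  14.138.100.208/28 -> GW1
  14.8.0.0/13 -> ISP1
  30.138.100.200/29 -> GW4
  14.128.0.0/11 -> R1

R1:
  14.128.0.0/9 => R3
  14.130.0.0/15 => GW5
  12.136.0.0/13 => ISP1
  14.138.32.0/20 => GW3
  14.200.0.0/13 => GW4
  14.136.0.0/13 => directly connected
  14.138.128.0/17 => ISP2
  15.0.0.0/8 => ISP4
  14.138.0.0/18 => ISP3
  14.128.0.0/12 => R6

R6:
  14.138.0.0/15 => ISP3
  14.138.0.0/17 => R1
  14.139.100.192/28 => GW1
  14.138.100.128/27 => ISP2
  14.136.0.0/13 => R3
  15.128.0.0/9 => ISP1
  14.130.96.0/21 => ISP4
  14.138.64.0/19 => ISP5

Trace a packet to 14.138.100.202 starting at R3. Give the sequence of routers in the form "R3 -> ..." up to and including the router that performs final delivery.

At R3: longest match for 14.138.100.202 is 14.138.0.0/16 -> R6
At R6: longest match for 14.138.100.202 is 14.138.0.0/17 -> R1
At R1: longest match for 14.138.100.202 is 14.136.0.0/13 -> directly connected

R3 -> R6 -> R1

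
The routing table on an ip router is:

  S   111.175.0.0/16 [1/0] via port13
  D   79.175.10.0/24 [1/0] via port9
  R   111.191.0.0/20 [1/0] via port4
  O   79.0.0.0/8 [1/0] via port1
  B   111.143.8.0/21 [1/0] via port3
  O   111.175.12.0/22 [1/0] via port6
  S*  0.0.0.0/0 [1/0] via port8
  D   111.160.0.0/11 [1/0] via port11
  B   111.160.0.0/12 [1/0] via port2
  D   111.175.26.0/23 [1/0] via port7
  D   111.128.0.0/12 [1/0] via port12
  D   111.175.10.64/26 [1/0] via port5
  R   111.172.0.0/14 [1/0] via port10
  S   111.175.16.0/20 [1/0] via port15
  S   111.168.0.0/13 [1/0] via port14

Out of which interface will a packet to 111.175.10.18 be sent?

port13

Routes whose prefix contains 111.175.10.18:
  0.0.0.0/0 (default, matches everything) -> port8
  111.160.0.0/11 (111.160.0.0 - 111.191.255.255) -> port11
  111.160.0.0/12 (111.160.0.0 - 111.175.255.255) -> port2
  111.168.0.0/13 (111.168.0.0 - 111.175.255.255) -> port14
  111.172.0.0/14 (111.172.0.0 - 111.175.255.255) -> port10
  111.175.0.0/16 (111.175.0.0 - 111.175.255.255) -> port13
More-specific entries that do NOT match:
  111.175.10.64/26 (111.175.10.64 - 111.175.10.127) does not contain 111.175.10.18
  79.175.10.0/24 (79.175.10.0 - 79.175.10.255) does not contain 111.175.10.18
  111.175.26.0/23 (111.175.26.0 - 111.175.27.255) does not contain 111.175.10.18
  111.175.12.0/22 (111.175.12.0 - 111.175.15.255) does not contain 111.175.10.18
  111.143.8.0/21 (111.143.8.0 - 111.143.15.255) does not contain 111.175.10.18
  111.191.0.0/20 (111.191.0.0 - 111.191.15.255) does not contain 111.175.10.18
  111.175.16.0/20 (111.175.16.0 - 111.175.31.255) does not contain 111.175.10.18
Longest matching prefix is /16 -> interface port13.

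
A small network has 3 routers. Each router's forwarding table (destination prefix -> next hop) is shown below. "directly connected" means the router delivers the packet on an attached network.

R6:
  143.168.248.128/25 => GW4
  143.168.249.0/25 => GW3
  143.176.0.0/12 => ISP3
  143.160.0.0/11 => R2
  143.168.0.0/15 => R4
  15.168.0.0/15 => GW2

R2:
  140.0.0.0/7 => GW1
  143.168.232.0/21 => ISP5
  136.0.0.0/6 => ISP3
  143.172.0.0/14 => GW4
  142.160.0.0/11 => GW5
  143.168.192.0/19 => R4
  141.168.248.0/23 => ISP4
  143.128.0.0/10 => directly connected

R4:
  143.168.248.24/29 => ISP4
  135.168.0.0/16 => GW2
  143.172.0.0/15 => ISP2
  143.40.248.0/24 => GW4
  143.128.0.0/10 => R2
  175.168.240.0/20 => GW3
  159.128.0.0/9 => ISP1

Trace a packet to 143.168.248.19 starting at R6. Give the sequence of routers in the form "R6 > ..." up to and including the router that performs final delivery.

R6 > R4 > R2

At R6: longest match for 143.168.248.19 is 143.168.0.0/15 -> R4
At R4: longest match for 143.168.248.19 is 143.128.0.0/10 -> R2
At R2: longest match for 143.168.248.19 is 143.128.0.0/10 -> directly connected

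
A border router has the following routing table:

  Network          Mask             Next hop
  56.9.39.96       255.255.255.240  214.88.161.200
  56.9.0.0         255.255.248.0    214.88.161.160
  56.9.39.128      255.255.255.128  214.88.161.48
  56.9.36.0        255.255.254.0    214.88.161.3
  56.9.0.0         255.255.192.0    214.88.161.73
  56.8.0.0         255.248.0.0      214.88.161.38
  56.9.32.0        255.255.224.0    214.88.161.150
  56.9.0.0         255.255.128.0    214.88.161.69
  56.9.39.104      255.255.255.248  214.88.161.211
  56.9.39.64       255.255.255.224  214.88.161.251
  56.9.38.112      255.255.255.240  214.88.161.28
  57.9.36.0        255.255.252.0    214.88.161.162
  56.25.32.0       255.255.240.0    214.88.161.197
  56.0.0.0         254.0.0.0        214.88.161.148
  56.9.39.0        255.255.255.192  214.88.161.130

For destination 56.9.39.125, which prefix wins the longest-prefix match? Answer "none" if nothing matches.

Entries matching 56.9.39.125:
  56.0.0.0/7 (56.0.0.0 - 57.255.255.255)
  56.8.0.0/13 (56.8.0.0 - 56.15.255.255)
  56.9.0.0/17 (56.9.0.0 - 56.9.127.255)
  56.9.0.0/18 (56.9.0.0 - 56.9.63.255)
  56.9.32.0/19 (56.9.32.0 - 56.9.63.255)
Most specific is 56.9.32.0/19.

56.9.32.0/19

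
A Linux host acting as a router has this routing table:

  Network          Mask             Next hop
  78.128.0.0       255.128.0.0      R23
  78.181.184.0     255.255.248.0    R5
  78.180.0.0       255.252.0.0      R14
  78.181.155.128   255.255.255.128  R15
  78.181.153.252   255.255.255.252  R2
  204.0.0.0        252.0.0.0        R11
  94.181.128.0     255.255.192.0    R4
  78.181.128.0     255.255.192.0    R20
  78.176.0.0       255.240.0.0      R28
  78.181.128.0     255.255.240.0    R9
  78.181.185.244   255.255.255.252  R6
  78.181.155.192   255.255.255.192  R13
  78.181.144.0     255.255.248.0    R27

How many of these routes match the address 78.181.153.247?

Prefixes containing 78.181.153.247:
  78.128.0.0/9 (78.128.0.0 - 78.255.255.255)
  78.176.0.0/12 (78.176.0.0 - 78.191.255.255)
  78.180.0.0/14 (78.180.0.0 - 78.183.255.255)
  78.181.128.0/18 (78.181.128.0 - 78.181.191.255)
Total matching entries: 4.

4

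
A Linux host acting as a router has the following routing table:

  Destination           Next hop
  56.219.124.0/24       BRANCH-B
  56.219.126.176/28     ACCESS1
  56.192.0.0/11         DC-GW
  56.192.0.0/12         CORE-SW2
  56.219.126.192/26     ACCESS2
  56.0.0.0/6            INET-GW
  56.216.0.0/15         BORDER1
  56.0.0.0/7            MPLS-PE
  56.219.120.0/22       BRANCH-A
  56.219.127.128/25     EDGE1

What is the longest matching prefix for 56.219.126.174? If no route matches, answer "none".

Entries matching 56.219.126.174:
  56.0.0.0/6 (56.0.0.0 - 59.255.255.255)
  56.0.0.0/7 (56.0.0.0 - 57.255.255.255)
  56.192.0.0/11 (56.192.0.0 - 56.223.255.255)
Most specific is 56.192.0.0/11.

56.192.0.0/11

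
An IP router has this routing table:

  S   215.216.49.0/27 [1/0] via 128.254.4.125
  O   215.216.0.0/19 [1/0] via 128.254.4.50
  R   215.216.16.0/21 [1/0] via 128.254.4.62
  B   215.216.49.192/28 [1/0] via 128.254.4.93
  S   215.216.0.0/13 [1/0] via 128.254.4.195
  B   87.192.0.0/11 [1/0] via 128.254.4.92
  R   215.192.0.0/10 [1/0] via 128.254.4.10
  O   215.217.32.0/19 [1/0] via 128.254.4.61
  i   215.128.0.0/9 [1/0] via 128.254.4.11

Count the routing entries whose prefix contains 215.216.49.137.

3

Prefixes containing 215.216.49.137:
  215.128.0.0/9 (215.128.0.0 - 215.255.255.255)
  215.192.0.0/10 (215.192.0.0 - 215.255.255.255)
  215.216.0.0/13 (215.216.0.0 - 215.223.255.255)
Total matching entries: 3.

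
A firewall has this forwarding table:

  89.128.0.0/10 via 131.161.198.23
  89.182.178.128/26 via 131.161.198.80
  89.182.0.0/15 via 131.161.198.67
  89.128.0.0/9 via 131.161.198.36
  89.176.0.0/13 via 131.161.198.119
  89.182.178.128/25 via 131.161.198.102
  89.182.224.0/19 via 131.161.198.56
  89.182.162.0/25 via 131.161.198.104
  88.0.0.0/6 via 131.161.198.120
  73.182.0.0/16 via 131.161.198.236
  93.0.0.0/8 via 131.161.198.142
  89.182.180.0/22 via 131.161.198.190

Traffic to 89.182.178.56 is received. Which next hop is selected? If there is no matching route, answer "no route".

Routes whose prefix contains 89.182.178.56:
  88.0.0.0/6 (88.0.0.0 - 91.255.255.255) -> 131.161.198.120
  89.128.0.0/9 (89.128.0.0 - 89.255.255.255) -> 131.161.198.36
  89.128.0.0/10 (89.128.0.0 - 89.191.255.255) -> 131.161.198.23
  89.176.0.0/13 (89.176.0.0 - 89.183.255.255) -> 131.161.198.119
  89.182.0.0/15 (89.182.0.0 - 89.183.255.255) -> 131.161.198.67
More-specific entries that do NOT match:
  89.182.178.128/26 (89.182.178.128 - 89.182.178.191) does not contain 89.182.178.56
  89.182.178.128/25 (89.182.178.128 - 89.182.178.255) does not contain 89.182.178.56
  89.182.162.0/25 (89.182.162.0 - 89.182.162.127) does not contain 89.182.178.56
  89.182.180.0/22 (89.182.180.0 - 89.182.183.255) does not contain 89.182.178.56
  89.182.224.0/19 (89.182.224.0 - 89.182.255.255) does not contain 89.182.178.56
  73.182.0.0/16 (73.182.0.0 - 73.182.255.255) does not contain 89.182.178.56
Longest matching prefix is /15 -> next hop 131.161.198.67.

131.161.198.67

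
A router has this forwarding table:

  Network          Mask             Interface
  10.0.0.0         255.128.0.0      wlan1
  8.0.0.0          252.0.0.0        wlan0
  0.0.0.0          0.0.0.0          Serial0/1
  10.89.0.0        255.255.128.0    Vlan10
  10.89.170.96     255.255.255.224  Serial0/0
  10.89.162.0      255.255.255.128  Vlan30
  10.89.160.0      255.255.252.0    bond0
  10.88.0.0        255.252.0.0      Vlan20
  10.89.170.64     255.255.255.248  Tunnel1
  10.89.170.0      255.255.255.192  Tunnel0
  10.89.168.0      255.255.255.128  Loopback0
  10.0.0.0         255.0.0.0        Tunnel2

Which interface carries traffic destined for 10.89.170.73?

Vlan20

Routes whose prefix contains 10.89.170.73:
  0.0.0.0/0 (default, matches everything) -> Serial0/1
  8.0.0.0/6 (8.0.0.0 - 11.255.255.255) -> wlan0
  10.0.0.0/8 (10.0.0.0 - 10.255.255.255) -> Tunnel2
  10.0.0.0/9 (10.0.0.0 - 10.127.255.255) -> wlan1
  10.88.0.0/14 (10.88.0.0 - 10.91.255.255) -> Vlan20
More-specific entries that do NOT match:
  10.89.170.64/29 (10.89.170.64 - 10.89.170.71) does not contain 10.89.170.73
  10.89.170.96/27 (10.89.170.96 - 10.89.170.127) does not contain 10.89.170.73
  10.89.170.0/26 (10.89.170.0 - 10.89.170.63) does not contain 10.89.170.73
  10.89.162.0/25 (10.89.162.0 - 10.89.162.127) does not contain 10.89.170.73
  10.89.168.0/25 (10.89.168.0 - 10.89.168.127) does not contain 10.89.170.73
  10.89.160.0/22 (10.89.160.0 - 10.89.163.255) does not contain 10.89.170.73
  10.89.0.0/17 (10.89.0.0 - 10.89.127.255) does not contain 10.89.170.73
Longest matching prefix is /14 -> interface Vlan20.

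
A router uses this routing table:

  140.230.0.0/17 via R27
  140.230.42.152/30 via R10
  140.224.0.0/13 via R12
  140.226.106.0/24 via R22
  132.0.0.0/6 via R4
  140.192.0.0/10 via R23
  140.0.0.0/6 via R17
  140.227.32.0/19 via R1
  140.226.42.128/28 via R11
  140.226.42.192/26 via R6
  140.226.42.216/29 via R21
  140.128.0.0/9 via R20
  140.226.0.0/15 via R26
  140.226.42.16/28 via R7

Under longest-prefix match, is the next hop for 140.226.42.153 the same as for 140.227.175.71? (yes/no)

140.226.42.153: longest match 140.226.0.0/15 -> R26
140.227.175.71: longest match 140.226.0.0/15 -> R26

yes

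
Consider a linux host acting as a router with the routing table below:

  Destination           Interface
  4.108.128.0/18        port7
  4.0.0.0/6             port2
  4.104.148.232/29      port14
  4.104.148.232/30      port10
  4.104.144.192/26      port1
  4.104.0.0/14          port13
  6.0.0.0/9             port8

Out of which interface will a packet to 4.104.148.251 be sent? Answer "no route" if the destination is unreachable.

port13

Routes whose prefix contains 4.104.148.251:
  4.0.0.0/6 (4.0.0.0 - 7.255.255.255) -> port2
  4.104.0.0/14 (4.104.0.0 - 4.107.255.255) -> port13
More-specific entries that do NOT match:
  4.104.148.232/30 (4.104.148.232 - 4.104.148.235) does not contain 4.104.148.251
  4.104.148.232/29 (4.104.148.232 - 4.104.148.239) does not contain 4.104.148.251
  4.104.144.192/26 (4.104.144.192 - 4.104.144.255) does not contain 4.104.148.251
  4.108.128.0/18 (4.108.128.0 - 4.108.191.255) does not contain 4.104.148.251
Longest matching prefix is /14 -> interface port13.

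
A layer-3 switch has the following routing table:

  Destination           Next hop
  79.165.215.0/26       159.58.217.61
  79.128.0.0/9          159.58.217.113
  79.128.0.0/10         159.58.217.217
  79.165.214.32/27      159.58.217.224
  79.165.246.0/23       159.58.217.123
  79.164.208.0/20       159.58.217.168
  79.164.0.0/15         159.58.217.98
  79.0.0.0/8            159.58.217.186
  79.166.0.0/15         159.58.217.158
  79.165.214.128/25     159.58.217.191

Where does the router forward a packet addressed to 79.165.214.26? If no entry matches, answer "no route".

Routes whose prefix contains 79.165.214.26:
  79.0.0.0/8 (79.0.0.0 - 79.255.255.255) -> 159.58.217.186
  79.128.0.0/9 (79.128.0.0 - 79.255.255.255) -> 159.58.217.113
  79.128.0.0/10 (79.128.0.0 - 79.191.255.255) -> 159.58.217.217
  79.164.0.0/15 (79.164.0.0 - 79.165.255.255) -> 159.58.217.98
More-specific entries that do NOT match:
  79.165.214.32/27 (79.165.214.32 - 79.165.214.63) does not contain 79.165.214.26
  79.165.215.0/26 (79.165.215.0 - 79.165.215.63) does not contain 79.165.214.26
  79.165.214.128/25 (79.165.214.128 - 79.165.214.255) does not contain 79.165.214.26
  79.165.246.0/23 (79.165.246.0 - 79.165.247.255) does not contain 79.165.214.26
  79.164.208.0/20 (79.164.208.0 - 79.164.223.255) does not contain 79.165.214.26
Longest matching prefix is /15 -> next hop 159.58.217.98.

159.58.217.98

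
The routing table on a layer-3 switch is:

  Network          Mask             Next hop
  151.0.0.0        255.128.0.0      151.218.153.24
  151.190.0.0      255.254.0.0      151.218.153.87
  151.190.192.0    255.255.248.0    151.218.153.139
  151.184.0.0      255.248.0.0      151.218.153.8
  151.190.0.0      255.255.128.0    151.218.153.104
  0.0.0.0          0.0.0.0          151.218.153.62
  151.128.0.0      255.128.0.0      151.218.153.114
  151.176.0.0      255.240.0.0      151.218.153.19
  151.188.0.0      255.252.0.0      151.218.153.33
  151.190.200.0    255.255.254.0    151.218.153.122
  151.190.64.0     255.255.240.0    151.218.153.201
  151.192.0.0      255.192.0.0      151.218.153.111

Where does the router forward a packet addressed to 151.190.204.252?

Routes whose prefix contains 151.190.204.252:
  0.0.0.0/0 (default, matches everything) -> 151.218.153.62
  151.128.0.0/9 (151.128.0.0 - 151.255.255.255) -> 151.218.153.114
  151.176.0.0/12 (151.176.0.0 - 151.191.255.255) -> 151.218.153.19
  151.184.0.0/13 (151.184.0.0 - 151.191.255.255) -> 151.218.153.8
  151.188.0.0/14 (151.188.0.0 - 151.191.255.255) -> 151.218.153.33
  151.190.0.0/15 (151.190.0.0 - 151.191.255.255) -> 151.218.153.87
More-specific entries that do NOT match:
  151.190.200.0/23 (151.190.200.0 - 151.190.201.255) does not contain 151.190.204.252
  151.190.192.0/21 (151.190.192.0 - 151.190.199.255) does not contain 151.190.204.252
  151.190.64.0/20 (151.190.64.0 - 151.190.79.255) does not contain 151.190.204.252
  151.190.0.0/17 (151.190.0.0 - 151.190.127.255) does not contain 151.190.204.252
Longest matching prefix is /15 -> next hop 151.218.153.87.

151.218.153.87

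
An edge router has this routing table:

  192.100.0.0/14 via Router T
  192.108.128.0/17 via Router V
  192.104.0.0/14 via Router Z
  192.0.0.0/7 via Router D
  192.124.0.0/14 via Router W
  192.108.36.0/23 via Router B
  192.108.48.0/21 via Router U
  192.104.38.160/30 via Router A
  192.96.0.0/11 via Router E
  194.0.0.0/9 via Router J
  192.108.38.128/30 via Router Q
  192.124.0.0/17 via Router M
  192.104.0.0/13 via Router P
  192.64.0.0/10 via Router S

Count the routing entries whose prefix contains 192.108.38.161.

4

Prefixes containing 192.108.38.161:
  192.0.0.0/7 (192.0.0.0 - 193.255.255.255)
  192.64.0.0/10 (192.64.0.0 - 192.127.255.255)
  192.96.0.0/11 (192.96.0.0 - 192.127.255.255)
  192.104.0.0/13 (192.104.0.0 - 192.111.255.255)
Total matching entries: 4.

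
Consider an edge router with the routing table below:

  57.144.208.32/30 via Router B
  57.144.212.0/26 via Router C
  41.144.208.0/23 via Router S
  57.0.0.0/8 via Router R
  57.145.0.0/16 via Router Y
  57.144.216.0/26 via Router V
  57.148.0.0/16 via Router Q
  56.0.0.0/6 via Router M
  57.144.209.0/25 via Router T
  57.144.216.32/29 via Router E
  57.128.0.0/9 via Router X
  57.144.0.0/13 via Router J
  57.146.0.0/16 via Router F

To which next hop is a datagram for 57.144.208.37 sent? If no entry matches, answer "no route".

Router J

Routes whose prefix contains 57.144.208.37:
  56.0.0.0/6 (56.0.0.0 - 59.255.255.255) -> Router M
  57.0.0.0/8 (57.0.0.0 - 57.255.255.255) -> Router R
  57.128.0.0/9 (57.128.0.0 - 57.255.255.255) -> Router X
  57.144.0.0/13 (57.144.0.0 - 57.151.255.255) -> Router J
More-specific entries that do NOT match:
  57.144.208.32/30 (57.144.208.32 - 57.144.208.35) does not contain 57.144.208.37
  57.144.216.32/29 (57.144.216.32 - 57.144.216.39) does not contain 57.144.208.37
  57.144.212.0/26 (57.144.212.0 - 57.144.212.63) does not contain 57.144.208.37
  57.144.216.0/26 (57.144.216.0 - 57.144.216.63) does not contain 57.144.208.37
  57.144.209.0/25 (57.144.209.0 - 57.144.209.127) does not contain 57.144.208.37
  41.144.208.0/23 (41.144.208.0 - 41.144.209.255) does not contain 57.144.208.37
  57.145.0.0/16 (57.145.0.0 - 57.145.255.255) does not contain 57.144.208.37
  57.148.0.0/16 (57.148.0.0 - 57.148.255.255) does not contain 57.144.208.37
  57.146.0.0/16 (57.146.0.0 - 57.146.255.255) does not contain 57.144.208.37
Longest matching prefix is /13 -> next hop Router J.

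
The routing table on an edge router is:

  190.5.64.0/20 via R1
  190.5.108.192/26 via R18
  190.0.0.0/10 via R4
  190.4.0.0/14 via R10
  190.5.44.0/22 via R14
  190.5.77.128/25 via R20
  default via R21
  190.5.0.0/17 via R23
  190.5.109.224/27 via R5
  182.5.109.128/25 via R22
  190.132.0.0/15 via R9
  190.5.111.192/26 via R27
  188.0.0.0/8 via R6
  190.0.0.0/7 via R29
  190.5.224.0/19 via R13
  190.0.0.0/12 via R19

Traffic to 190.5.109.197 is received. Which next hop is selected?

Routes whose prefix contains 190.5.109.197:
  0.0.0.0/0 (default, matches everything) -> R21
  190.0.0.0/7 (190.0.0.0 - 191.255.255.255) -> R29
  190.0.0.0/10 (190.0.0.0 - 190.63.255.255) -> R4
  190.0.0.0/12 (190.0.0.0 - 190.15.255.255) -> R19
  190.4.0.0/14 (190.4.0.0 - 190.7.255.255) -> R10
  190.5.0.0/17 (190.5.0.0 - 190.5.127.255) -> R23
More-specific entries that do NOT match:
  190.5.109.224/27 (190.5.109.224 - 190.5.109.255) does not contain 190.5.109.197
  190.5.108.192/26 (190.5.108.192 - 190.5.108.255) does not contain 190.5.109.197
  190.5.111.192/26 (190.5.111.192 - 190.5.111.255) does not contain 190.5.109.197
  190.5.77.128/25 (190.5.77.128 - 190.5.77.255) does not contain 190.5.109.197
  182.5.109.128/25 (182.5.109.128 - 182.5.109.255) does not contain 190.5.109.197
  190.5.44.0/22 (190.5.44.0 - 190.5.47.255) does not contain 190.5.109.197
  190.5.64.0/20 (190.5.64.0 - 190.5.79.255) does not contain 190.5.109.197
  190.5.224.0/19 (190.5.224.0 - 190.5.255.255) does not contain 190.5.109.197
Longest matching prefix is /17 -> next hop R23.

R23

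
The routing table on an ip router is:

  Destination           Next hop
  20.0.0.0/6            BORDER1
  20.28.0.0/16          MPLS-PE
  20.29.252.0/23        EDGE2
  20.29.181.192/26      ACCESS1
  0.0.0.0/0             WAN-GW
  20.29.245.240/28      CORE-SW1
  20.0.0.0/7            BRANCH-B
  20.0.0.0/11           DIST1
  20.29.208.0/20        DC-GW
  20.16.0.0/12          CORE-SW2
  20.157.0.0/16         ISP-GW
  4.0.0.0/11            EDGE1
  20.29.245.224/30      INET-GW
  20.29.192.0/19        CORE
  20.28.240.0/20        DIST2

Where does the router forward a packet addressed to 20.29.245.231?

CORE-SW2

Routes whose prefix contains 20.29.245.231:
  0.0.0.0/0 (default, matches everything) -> WAN-GW
  20.0.0.0/6 (20.0.0.0 - 23.255.255.255) -> BORDER1
  20.0.0.0/7 (20.0.0.0 - 21.255.255.255) -> BRANCH-B
  20.0.0.0/11 (20.0.0.0 - 20.31.255.255) -> DIST1
  20.16.0.0/12 (20.16.0.0 - 20.31.255.255) -> CORE-SW2
More-specific entries that do NOT match:
  20.29.245.224/30 (20.29.245.224 - 20.29.245.227) does not contain 20.29.245.231
  20.29.245.240/28 (20.29.245.240 - 20.29.245.255) does not contain 20.29.245.231
  20.29.181.192/26 (20.29.181.192 - 20.29.181.255) does not contain 20.29.245.231
  20.29.252.0/23 (20.29.252.0 - 20.29.253.255) does not contain 20.29.245.231
  20.29.208.0/20 (20.29.208.0 - 20.29.223.255) does not contain 20.29.245.231
  20.28.240.0/20 (20.28.240.0 - 20.28.255.255) does not contain 20.29.245.231
  20.29.192.0/19 (20.29.192.0 - 20.29.223.255) does not contain 20.29.245.231
  20.28.0.0/16 (20.28.0.0 - 20.28.255.255) does not contain 20.29.245.231
  20.157.0.0/16 (20.157.0.0 - 20.157.255.255) does not contain 20.29.245.231
Longest matching prefix is /12 -> next hop CORE-SW2.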